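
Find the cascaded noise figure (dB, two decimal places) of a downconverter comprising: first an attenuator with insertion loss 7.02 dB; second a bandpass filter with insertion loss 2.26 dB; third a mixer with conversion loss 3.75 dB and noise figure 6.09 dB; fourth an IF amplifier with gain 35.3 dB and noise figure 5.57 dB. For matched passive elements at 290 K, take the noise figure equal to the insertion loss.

Convert to linear (a loss of L dB is a gain of −L dB): F_i = 10^(NF_i/10), G_i = 10^(G_i,dB/10)
  Stage 1: F_1 = 10^(7.02/10) = 5.035, G_1 = 10^(−7.02/10) = 0.1986
  Stage 2: F_2 = 10^(2.26/10) = 1.683, G_2 = 10^(−2.26/10) = 0.5943
  Stage 3: F_3 = 10^(6.09/10) = 4.064, G_3 = 10^(−3.75/10) = 0.4217
  Stage 4: F_4 = 10^(5.57/10) = 3.606, G_4 = 10^(35.3/10) = 3388
Friis cascade:
  F = 5.035 + (1.683 − 1)/0.1986 + (4.064 − 1)/0.1180 + (3.606 − 1)/0.04977 = 86.79
NF = 10 log₁₀(86.79) = 19.38 dB

19.38 dB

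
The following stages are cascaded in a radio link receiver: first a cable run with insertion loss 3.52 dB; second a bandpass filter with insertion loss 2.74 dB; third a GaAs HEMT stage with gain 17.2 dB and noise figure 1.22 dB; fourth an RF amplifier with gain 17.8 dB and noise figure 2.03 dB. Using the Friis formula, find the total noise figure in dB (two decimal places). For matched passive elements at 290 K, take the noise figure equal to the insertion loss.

Convert to linear (a loss of L dB is a gain of −L dB): F_i = 10^(NF_i/10), G_i = 10^(G_i,dB/10)
  Stage 1: F_1 = 10^(3.52/10) = 2.249, G_1 = 10^(−3.52/10) = 0.4446
  Stage 2: F_2 = 10^(2.74/10) = 1.879, G_2 = 10^(−2.74/10) = 0.5321
  Stage 3: F_3 = 10^(1.22/10) = 1.324, G_3 = 10^(17.2/10) = 52.48
  Stage 4: F_4 = 10^(2.03/10) = 1.596, G_4 = 10^(17.8/10) = 60.26
Friis cascade:
  F = 2.249 + (1.879 − 1)/0.4446 + (1.324 − 1)/0.2366 + (1.596 − 1)/12.42 = 5.646
NF = 10 log₁₀(5.646) = 7.52 dB

7.52 dB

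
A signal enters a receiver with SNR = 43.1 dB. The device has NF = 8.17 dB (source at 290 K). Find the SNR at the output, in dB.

34.93 dB

By definition F = SNR_in/SNR_out, so in dB: SNR_out = SNR_in − NF
SNR_out = 43.1 − 8.17 = 34.93 dB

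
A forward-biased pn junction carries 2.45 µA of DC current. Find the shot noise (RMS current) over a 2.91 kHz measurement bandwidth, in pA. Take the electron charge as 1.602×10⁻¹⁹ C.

47.8 pA

I_n = √(2qI·B)
2qI·B = 2 × 1.602×10⁻¹⁹ × 2.45×10⁻⁶ × 2.91×10³ = 2.28×10⁻²¹ A²
I_n = √(2.28×10⁻²¹) = 4.78×10⁻¹¹ A = 47.8 pA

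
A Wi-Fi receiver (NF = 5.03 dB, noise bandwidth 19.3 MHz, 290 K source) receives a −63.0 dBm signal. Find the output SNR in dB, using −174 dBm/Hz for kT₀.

Noise floor: N = −174 + 10 log₁₀(B) + NF
10 log₁₀(1.93×10⁷) = 72.86 dB
N = −174 + 72.86 + 5.03 = −96.11 dBm
SNR = P_sig − N = −63.0 − (−96.11) = 33.11 dB → 33.1 dB

33.1 dB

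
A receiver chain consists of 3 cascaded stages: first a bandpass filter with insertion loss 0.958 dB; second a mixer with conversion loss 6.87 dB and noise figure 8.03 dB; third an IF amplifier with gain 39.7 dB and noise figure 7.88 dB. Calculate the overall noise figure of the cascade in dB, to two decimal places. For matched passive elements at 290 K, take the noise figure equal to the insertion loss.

Convert to linear (a loss of L dB is a gain of −L dB): F_i = 10^(NF_i/10), G_i = 10^(G_i,dB/10)
  Stage 1: F_1 = 10^(0.958/10) = 1.247, G_1 = 10^(−0.958/10) = 0.8020
  Stage 2: F_2 = 10^(8.03/10) = 6.353, G_2 = 10^(−6.87/10) = 0.2056
  Stage 3: F_3 = 10^(7.88/10) = 6.138, G_3 = 10^(39.7/10) = 9333
Friis cascade:
  F = 1.247 + (6.353 − 1)/0.8020 + (6.138 − 1)/0.1649 = 39.08
NF = 10 log₁₀(39.08) = 15.92 dB

15.92 dB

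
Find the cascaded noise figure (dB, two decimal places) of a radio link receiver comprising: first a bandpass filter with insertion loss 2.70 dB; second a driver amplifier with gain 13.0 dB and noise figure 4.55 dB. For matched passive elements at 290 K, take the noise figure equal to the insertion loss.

Convert to linear (a loss of L dB is a gain of −L dB): F_i = 10^(NF_i/10), G_i = 10^(G_i,dB/10)
  Stage 1: F_1 = 10^(2.70/10) = 1.862, G_1 = 10^(−2.70/10) = 0.5370
  Stage 2: F_2 = 10^(4.55/10) = 2.851, G_2 = 10^(13.0/10) = 19.95
Friis cascade:
  F = 1.862 + (2.851 − 1)/0.5370 = 5.309
NF = 10 log₁₀(5.309) = 7.25 dB

7.25 dB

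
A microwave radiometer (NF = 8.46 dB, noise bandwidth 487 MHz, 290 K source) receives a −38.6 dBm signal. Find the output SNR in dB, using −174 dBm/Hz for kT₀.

Noise floor: N = −174 + 10 log₁₀(B) + NF
10 log₁₀(4.87×10⁸) = 86.88 dB
N = −174 + 86.88 + 8.46 = −78.66 dBm
SNR = P_sig − N = −38.6 − (−78.66) = 40.06 dB → 40.1 dB

40.1 dB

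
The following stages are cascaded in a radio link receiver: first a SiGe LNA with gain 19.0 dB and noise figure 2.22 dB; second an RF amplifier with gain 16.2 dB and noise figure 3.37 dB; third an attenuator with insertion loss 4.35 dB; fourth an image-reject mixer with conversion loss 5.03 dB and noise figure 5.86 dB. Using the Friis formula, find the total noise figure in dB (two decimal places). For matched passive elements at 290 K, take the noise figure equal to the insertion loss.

2.27 dB

Convert to linear (a loss of L dB is a gain of −L dB): F_i = 10^(NF_i/10), G_i = 10^(G_i,dB/10)
  Stage 1: F_1 = 10^(2.22/10) = 1.667, G_1 = 10^(19.0/10) = 79.43
  Stage 2: F_2 = 10^(3.37/10) = 2.173, G_2 = 10^(16.2/10) = 41.69
  Stage 3: F_3 = 10^(4.35/10) = 2.723, G_3 = 10^(−4.35/10) = 0.3673
  Stage 4: F_4 = 10^(5.86/10) = 3.855, G_4 = 10^(−5.03/10) = 0.3141
Friis cascade:
  F = 1.667 + (2.173 − 1)/79.43 + (2.723 − 1)/3311 + (3.855 − 1)/1216 = 1.685
NF = 10 log₁₀(1.685) = 2.27 dB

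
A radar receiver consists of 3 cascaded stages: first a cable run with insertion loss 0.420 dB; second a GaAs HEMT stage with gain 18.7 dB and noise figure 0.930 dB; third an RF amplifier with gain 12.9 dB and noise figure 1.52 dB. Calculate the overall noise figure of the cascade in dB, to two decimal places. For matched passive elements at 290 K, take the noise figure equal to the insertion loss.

1.37 dB

Convert to linear (a loss of L dB is a gain of −L dB): F_i = 10^(NF_i/10), G_i = 10^(G_i,dB/10)
  Stage 1: F_1 = 10^(0.420/10) = 1.102, G_1 = 10^(−0.420/10) = 0.9078
  Stage 2: F_2 = 10^(0.930/10) = 1.239, G_2 = 10^(18.7/10) = 74.13
  Stage 3: F_3 = 10^(1.52/10) = 1.419, G_3 = 10^(12.9/10) = 19.50
Friis cascade:
  F = 1.102 + (1.239 − 1)/0.9078 + (1.419 − 1)/67.30 = 1.371
NF = 10 log₁₀(1.371) = 1.37 dB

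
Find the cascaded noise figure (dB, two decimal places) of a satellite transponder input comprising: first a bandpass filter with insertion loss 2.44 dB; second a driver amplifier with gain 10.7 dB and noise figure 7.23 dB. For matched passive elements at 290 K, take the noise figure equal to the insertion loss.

9.67 dB

Convert to linear (a loss of L dB is a gain of −L dB): F_i = 10^(NF_i/10), G_i = 10^(G_i,dB/10)
  Stage 1: F_1 = 10^(2.44/10) = 1.754, G_1 = 10^(−2.44/10) = 0.5702
  Stage 2: F_2 = 10^(7.23/10) = 5.284, G_2 = 10^(10.7/10) = 11.75
Friis cascade:
  F = 1.754 + (5.284 − 1)/0.5702 = 9.268
NF = 10 log₁₀(9.268) = 9.67 dB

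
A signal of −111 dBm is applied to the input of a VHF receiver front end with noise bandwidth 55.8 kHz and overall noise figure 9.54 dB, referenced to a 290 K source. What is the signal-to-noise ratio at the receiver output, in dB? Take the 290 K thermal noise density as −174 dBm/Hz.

6.0 dB

Noise floor: N = −174 + 10 log₁₀(B) + NF
10 log₁₀(5.58×10⁴) = 47.47 dB
N = −174 + 47.47 + 9.54 = −116.99 dBm
SNR = P_sig − N = −111 − (−116.99) = 5.99 dB → 6.0 dB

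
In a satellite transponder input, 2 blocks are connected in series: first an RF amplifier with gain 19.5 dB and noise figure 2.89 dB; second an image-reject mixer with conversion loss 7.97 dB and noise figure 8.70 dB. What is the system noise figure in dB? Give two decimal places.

3.05 dB

Convert to linear (a loss of L dB is a gain of −L dB): F_i = 10^(NF_i/10), G_i = 10^(G_i,dB/10)
  Stage 1: F_1 = 10^(2.89/10) = 1.945, G_1 = 10^(19.5/10) = 89.13
  Stage 2: F_2 = 10^(8.70/10) = 7.413, G_2 = 10^(−7.97/10) = 0.1596
Friis cascade:
  F = 1.945 + (7.413 − 1)/89.13 = 2.017
NF = 10 log₁₀(2.017) = 3.05 dB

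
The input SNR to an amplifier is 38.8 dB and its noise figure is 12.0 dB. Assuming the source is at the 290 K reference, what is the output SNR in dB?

26.8 dB

By definition F = SNR_in/SNR_out, so in dB: SNR_out = SNR_in − NF
SNR_out = 38.8 − 12.0 = 26.8 dB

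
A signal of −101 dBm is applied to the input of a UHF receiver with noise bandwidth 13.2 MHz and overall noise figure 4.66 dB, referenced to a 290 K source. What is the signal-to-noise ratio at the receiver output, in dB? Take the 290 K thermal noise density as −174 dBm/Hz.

Noise floor: N = −174 + 10 log₁₀(B) + NF
10 log₁₀(1.32×10⁷) = 71.21 dB
N = −174 + 71.21 + 4.66 = −98.13 dBm
SNR = P_sig − N = −101 − (−98.13) = −2.87 dB → −2.9 dB

−2.9 dB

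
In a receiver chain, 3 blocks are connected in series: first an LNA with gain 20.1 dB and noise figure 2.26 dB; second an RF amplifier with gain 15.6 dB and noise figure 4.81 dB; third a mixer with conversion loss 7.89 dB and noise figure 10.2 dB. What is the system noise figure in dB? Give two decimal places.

2.32 dB

Convert to linear (a loss of L dB is a gain of −L dB): F_i = 10^(NF_i/10), G_i = 10^(G_i,dB/10)
  Stage 1: F_1 = 10^(2.26/10) = 1.683, G_1 = 10^(20.1/10) = 102.3
  Stage 2: F_2 = 10^(4.81/10) = 3.027, G_2 = 10^(15.6/10) = 36.31
  Stage 3: F_3 = 10^(10.2/10) = 10.47, G_3 = 10^(−7.89/10) = 0.1626
Friis cascade:
  F = 1.683 + (3.027 − 1)/102.3 + (10.47 − 1)/3715 = 1.705
NF = 10 log₁₀(1.705) = 2.32 dB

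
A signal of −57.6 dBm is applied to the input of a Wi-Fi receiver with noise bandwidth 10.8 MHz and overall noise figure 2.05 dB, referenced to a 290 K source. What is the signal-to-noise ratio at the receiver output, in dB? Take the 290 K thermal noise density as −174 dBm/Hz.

44.0 dB

Noise floor: N = −174 + 10 log₁₀(B) + NF
10 log₁₀(1.08×10⁷) = 70.33 dB
N = −174 + 70.33 + 2.05 = −101.62 dBm
SNR = P_sig − N = −57.6 − (−101.62) = 44.02 dB → 44.0 dB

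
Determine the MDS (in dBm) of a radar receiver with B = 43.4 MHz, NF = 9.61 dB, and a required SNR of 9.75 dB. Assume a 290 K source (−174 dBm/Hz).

Sensitivity = −174 + 10 log₁₀(B) + NF + SNR_min
= −174 + 76.37 + 9.61 + 9.75
= −78.27 dBm → −78.3 dBm

−78.3 dBm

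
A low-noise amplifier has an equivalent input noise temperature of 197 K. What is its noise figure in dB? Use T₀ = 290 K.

F = 1 + T_e/T₀ = 1 + 197/290 = 1.67931
NF = 10 log₁₀(1.67931) = 2.25 dB

2.25 dB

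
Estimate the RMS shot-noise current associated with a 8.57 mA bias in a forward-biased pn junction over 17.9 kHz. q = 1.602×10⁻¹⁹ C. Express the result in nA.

I_n = √(2qI·B)
2qI·B = 2 × 1.602×10⁻¹⁹ × 8.57×10⁻³ × 1.79×10⁴ = 4.92×10⁻¹⁷ A²
I_n = √(4.92×10⁻¹⁷) = 7.01×10⁻⁹ A = 7.01 nA

7.01 nA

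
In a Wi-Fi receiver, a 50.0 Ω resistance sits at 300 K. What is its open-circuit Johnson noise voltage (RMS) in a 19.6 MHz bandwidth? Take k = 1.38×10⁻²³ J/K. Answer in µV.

V_n = √(4kTRB)
4kTRB = 4 × 1.38×10⁻²³ × 300 × 5.00×10¹ × 1.96×10⁷ = 1.62×10⁻¹¹ V²
V_n = √(1.62×10⁻¹¹) = 4.03×10⁻⁶ V = 4.03 µV

4.03 µV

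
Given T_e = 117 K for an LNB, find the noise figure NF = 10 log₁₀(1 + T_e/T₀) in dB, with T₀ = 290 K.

1.47 dB

F = 1 + T_e/T₀ = 1 + 117/290 = 1.40345
NF = 10 log₁₀(1.40345) = 1.47 dB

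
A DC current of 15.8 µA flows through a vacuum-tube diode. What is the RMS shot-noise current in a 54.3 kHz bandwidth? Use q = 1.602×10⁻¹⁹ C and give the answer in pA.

I_n = √(2qI·B)
2qI·B = 2 × 1.602×10⁻¹⁹ × 1.58×10⁻⁵ × 5.43×10⁴ = 2.75×10⁻¹⁹ A²
I_n = √(2.75×10⁻¹⁹) = 5.24×10⁻¹⁰ A = 524 pA

524 pA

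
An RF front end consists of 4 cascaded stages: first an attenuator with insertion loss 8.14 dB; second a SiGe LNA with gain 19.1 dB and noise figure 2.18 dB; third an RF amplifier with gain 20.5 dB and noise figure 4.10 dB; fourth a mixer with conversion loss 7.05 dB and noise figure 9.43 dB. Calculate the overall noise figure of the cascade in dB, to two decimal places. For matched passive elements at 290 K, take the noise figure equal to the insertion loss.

10.37 dB

Convert to linear (a loss of L dB is a gain of −L dB): F_i = 10^(NF_i/10), G_i = 10^(G_i,dB/10)
  Stage 1: F_1 = 10^(8.14/10) = 6.516, G_1 = 10^(−8.14/10) = 0.1535
  Stage 2: F_2 = 10^(2.18/10) = 1.652, G_2 = 10^(19.1/10) = 81.28
  Stage 3: F_3 = 10^(4.10/10) = 2.570, G_3 = 10^(20.5/10) = 112.2
  Stage 4: F_4 = 10^(9.43/10) = 8.770, G_4 = 10^(−7.05/10) = 0.1972
Friis cascade:
  F = 6.516 + (1.652 − 1)/0.1535 + (2.570 − 1)/12.47 + (8.770 − 1)/1400 = 10.90
NF = 10 log₁₀(10.90) = 10.37 dB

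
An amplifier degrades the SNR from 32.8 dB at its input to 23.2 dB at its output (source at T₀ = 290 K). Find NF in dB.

9.6 dB

NF (dB) = SNR_in(dB) − SNR_out(dB) when the source is at T₀
NF = 32.8 − 23.2 = 9.6 dB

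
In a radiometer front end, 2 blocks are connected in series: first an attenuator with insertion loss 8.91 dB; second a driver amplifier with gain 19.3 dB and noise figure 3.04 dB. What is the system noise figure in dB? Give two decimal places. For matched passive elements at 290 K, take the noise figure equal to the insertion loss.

11.95 dB

Convert to linear (a loss of L dB is a gain of −L dB): F_i = 10^(NF_i/10), G_i = 10^(G_i,dB/10)
  Stage 1: F_1 = 10^(8.91/10) = 7.780, G_1 = 10^(−8.91/10) = 0.1285
  Stage 2: F_2 = 10^(3.04/10) = 2.014, G_2 = 10^(19.3/10) = 85.11
Friis cascade:
  F = 7.780 + (2.014 − 1)/0.1285 = 15.67
NF = 10 log₁₀(15.67) = 11.95 dB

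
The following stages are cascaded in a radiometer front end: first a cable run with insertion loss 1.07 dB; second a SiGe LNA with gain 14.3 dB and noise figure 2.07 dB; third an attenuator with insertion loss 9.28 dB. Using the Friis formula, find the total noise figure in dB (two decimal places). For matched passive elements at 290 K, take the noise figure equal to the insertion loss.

3.83 dB

Convert to linear (a loss of L dB is a gain of −L dB): F_i = 10^(NF_i/10), G_i = 10^(G_i,dB/10)
  Stage 1: F_1 = 10^(1.07/10) = 1.279, G_1 = 10^(−1.07/10) = 0.7816
  Stage 2: F_2 = 10^(2.07/10) = 1.611, G_2 = 10^(14.3/10) = 26.92
  Stage 3: F_3 = 10^(9.28/10) = 8.472, G_3 = 10^(−9.28/10) = 0.1180
Friis cascade:
  F = 1.279 + (1.611 − 1)/0.7816 + (8.472 − 1)/21.04 = 2.416
NF = 10 log₁₀(2.416) = 3.83 dB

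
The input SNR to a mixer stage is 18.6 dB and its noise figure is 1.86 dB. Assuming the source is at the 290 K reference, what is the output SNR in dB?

16.74 dB

By definition F = SNR_in/SNR_out, so in dB: SNR_out = SNR_in − NF
SNR_out = 18.6 − 1.86 = 16.74 dB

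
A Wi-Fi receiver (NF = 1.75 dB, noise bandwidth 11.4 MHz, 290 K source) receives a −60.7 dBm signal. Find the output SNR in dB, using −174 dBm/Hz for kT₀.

41.0 dB

Noise floor: N = −174 + 10 log₁₀(B) + NF
10 log₁₀(1.14×10⁷) = 70.57 dB
N = −174 + 70.57 + 1.75 = −101.68 dBm
SNR = P_sig − N = −60.7 − (−101.68) = 40.98 dB → 41.0 dB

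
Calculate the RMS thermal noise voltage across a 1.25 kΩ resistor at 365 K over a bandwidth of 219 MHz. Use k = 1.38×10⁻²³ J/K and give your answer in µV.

74.3 µV

V_n = √(4kTRB)
4kTRB = 4 × 1.38×10⁻²³ × 365 × 1.25×10³ × 2.19×10⁸ = 5.52×10⁻⁹ V²
V_n = √(5.52×10⁻⁹) = 7.43×10⁻⁵ V = 74.3 µV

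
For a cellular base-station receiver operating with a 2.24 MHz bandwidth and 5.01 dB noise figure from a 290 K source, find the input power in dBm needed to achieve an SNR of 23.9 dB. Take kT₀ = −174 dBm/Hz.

−81.6 dBm

Sensitivity = −174 + 10 log₁₀(B) + NF + SNR_min
= −174 + 63.5 + 5.01 + 23.9
= −81.59 dBm → −81.6 dBm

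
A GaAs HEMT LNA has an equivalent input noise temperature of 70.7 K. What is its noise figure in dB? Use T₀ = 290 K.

0.947 dB

F = 1 + T_e/T₀ = 1 + 70.7/290 = 1.24379
NF = 10 log₁₀(1.24379) = 0.947 dB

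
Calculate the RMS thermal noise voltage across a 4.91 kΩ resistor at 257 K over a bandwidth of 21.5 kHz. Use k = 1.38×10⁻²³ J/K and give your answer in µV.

V_n = √(4kTRB)
4kTRB = 4 × 1.38×10⁻²³ × 257 × 4.91×10³ × 2.15×10⁴ = 1.50×10⁻¹² V²
V_n = √(1.50×10⁻¹²) = 1.22×10⁻⁶ V = 1.22 µV

1.22 µV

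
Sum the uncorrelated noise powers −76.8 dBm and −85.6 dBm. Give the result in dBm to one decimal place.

−76.3 dBm

Convert to linear, add, convert back:
P₁ = 2.09×10⁻¹¹ W, P₂ = 2.75×10⁻¹² W
P_tot = 2.36×10⁻¹¹ W → 10 log₁₀(P_tot / 10⁻³) = −76.3 dBm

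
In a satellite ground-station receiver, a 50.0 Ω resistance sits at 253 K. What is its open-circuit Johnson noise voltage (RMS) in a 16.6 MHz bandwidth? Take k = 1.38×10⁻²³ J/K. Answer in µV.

V_n = √(4kTRB)
4kTRB = 4 × 1.38×10⁻²³ × 253 × 5.00×10¹ × 1.66×10⁷ = 1.16×10⁻¹¹ V²
V_n = √(1.16×10⁻¹¹) = 3.40×10⁻⁶ V = 3.40 µV

3.40 µV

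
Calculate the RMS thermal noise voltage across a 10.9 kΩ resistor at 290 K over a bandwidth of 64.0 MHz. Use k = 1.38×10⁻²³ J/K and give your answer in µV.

106 µV

V_n = √(4kTRB)
4kTRB = 4 × 1.38×10⁻²³ × 290 × 1.09×10⁴ × 6.40×10⁷ = 1.12×10⁻⁸ V²
V_n = √(1.12×10⁻⁸) = 1.06×10⁻⁴ V = 106 µV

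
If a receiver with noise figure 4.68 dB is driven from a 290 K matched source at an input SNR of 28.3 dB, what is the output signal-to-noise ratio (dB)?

By definition F = SNR_in/SNR_out, so in dB: SNR_out = SNR_in − NF
SNR_out = 28.3 − 4.68 = 23.62 dB

23.62 dB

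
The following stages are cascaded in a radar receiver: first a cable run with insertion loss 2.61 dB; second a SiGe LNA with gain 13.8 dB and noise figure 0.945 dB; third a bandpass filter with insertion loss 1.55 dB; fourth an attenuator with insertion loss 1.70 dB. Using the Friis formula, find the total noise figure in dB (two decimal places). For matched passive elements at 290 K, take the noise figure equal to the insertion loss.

3.71 dB

Convert to linear (a loss of L dB is a gain of −L dB): F_i = 10^(NF_i/10), G_i = 10^(G_i,dB/10)
  Stage 1: F_1 = 10^(2.61/10) = 1.824, G_1 = 10^(−2.61/10) = 0.5483
  Stage 2: F_2 = 10^(0.945/10) = 1.243, G_2 = 10^(13.8/10) = 23.99
  Stage 3: F_3 = 10^(1.55/10) = 1.429, G_3 = 10^(−1.55/10) = 0.6998
  Stage 4: F_4 = 10^(1.70/10) = 1.479, G_4 = 10^(−1.70/10) = 0.6761
Friis cascade:
  F = 1.824 + (1.243 − 1)/0.5483 + (1.429 − 1)/13.15 + (1.479 − 1)/9.204 = 2.352
NF = 10 log₁₀(2.352) = 3.71 dB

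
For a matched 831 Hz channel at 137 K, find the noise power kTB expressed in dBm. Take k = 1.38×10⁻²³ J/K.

−148.0 dBm

P_n = kTB = 1.38×10⁻²³ × 137 × 8.31×10² = 1.57×10⁻¹⁸ W
In dBm: 10 log₁₀(1.57×10⁻¹⁸ / 10⁻³) = −148.0 dBm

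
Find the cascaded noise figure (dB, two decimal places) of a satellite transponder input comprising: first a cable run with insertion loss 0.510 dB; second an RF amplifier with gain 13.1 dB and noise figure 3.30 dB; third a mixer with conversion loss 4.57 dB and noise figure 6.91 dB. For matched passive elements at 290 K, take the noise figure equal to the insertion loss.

4.18 dB

Convert to linear (a loss of L dB is a gain of −L dB): F_i = 10^(NF_i/10), G_i = 10^(G_i,dB/10)
  Stage 1: F_1 = 10^(0.510/10) = 1.125, G_1 = 10^(−0.510/10) = 0.8892
  Stage 2: F_2 = 10^(3.30/10) = 2.138, G_2 = 10^(13.1/10) = 20.42
  Stage 3: F_3 = 10^(6.91/10) = 4.909, G_3 = 10^(−4.57/10) = 0.3491
Friis cascade:
  F = 1.125 + (2.138 − 1)/0.8892 + (4.909 − 1)/18.16 = 2.620
NF = 10 log₁₀(2.620) = 4.18 dB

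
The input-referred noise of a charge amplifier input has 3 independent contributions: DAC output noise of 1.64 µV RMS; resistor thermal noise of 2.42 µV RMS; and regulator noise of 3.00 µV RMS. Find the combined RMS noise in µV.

Uncorrelated sources add in power (mean-square): V_tot = √(ΣV_i²)
V_tot = √[(1.64×10⁻⁶)² + (2.42×10⁻⁶)² + (3.00×10⁻⁶)²] = 4.19×10⁻⁶ V = 4.19 µV

4.19 µV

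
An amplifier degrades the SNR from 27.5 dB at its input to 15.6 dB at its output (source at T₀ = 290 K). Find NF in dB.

11.9 dB

NF (dB) = SNR_in(dB) − SNR_out(dB) when the source is at T₀
NF = 27.5 − 15.6 = 11.9 dB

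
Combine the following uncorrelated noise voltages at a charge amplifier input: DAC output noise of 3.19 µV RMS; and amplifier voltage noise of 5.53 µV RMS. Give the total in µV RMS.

6.38 µV

Uncorrelated sources add in power (mean-square): V_tot = √(ΣV_i²)
V_tot = √[(3.19×10⁻⁶)² + (5.53×10⁻⁶)²] = 6.38×10⁻⁶ V = 6.38 µV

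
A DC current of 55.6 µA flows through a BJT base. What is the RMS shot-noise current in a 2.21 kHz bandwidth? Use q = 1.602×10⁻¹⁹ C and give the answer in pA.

I_n = √(2qI·B)
2qI·B = 2 × 1.602×10⁻¹⁹ × 5.56×10⁻⁵ × 2.21×10³ = 3.94×10⁻²⁰ A²
I_n = √(3.94×10⁻²⁰) = 1.98×10⁻¹⁰ A = 198 pA

198 pA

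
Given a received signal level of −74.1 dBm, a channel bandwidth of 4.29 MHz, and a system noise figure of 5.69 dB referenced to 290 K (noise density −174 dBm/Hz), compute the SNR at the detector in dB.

Noise floor: N = −174 + 10 log₁₀(B) + NF
10 log₁₀(4.29×10⁶) = 66.32 dB
N = −174 + 66.32 + 5.69 = −101.99 dBm
SNR = P_sig − N = −74.1 − (−101.99) = 27.89 dB → 27.9 dB

27.9 dB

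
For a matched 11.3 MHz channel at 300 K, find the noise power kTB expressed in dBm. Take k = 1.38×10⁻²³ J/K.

P_n = kTB = 1.38×10⁻²³ × 300 × 1.13×10⁷ = 4.68×10⁻¹⁴ W
In dBm: 10 log₁₀(4.68×10⁻¹⁴ / 10⁻³) = −103.3 dBm

−103.3 dBm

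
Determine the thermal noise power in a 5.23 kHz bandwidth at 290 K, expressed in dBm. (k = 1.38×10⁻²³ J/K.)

P_n = kTB = 1.38×10⁻²³ × 290 × 5.23×10³ = 2.09×10⁻¹⁷ W
In dBm: 10 log₁₀(2.09×10⁻¹⁷ / 10⁻³) = −136.8 dBm

−136.8 dBm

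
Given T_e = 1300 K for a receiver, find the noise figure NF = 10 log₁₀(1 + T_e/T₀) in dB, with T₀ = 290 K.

7.39 dB

F = 1 + T_e/T₀ = 1 + 1300/290 = 5.48276
NF = 10 log₁₀(5.48276) = 7.39 dB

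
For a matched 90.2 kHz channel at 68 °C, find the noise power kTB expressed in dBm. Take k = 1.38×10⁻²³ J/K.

−123.7 dBm

T = 68 °C + 273.15 = 341.15 K
P_n = kTB = 1.38×10⁻²³ × 341.15 × 9.02×10⁴ = 4.25×10⁻¹⁶ W
In dBm: 10 log₁₀(4.25×10⁻¹⁶ / 10⁻³) = −123.7 dBm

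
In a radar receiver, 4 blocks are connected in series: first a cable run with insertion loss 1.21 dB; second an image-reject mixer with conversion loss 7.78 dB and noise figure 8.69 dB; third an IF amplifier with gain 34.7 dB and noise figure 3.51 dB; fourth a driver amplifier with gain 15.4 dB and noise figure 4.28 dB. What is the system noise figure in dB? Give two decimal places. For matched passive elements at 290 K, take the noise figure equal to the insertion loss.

12.93 dB

Convert to linear (a loss of L dB is a gain of −L dB): F_i = 10^(NF_i/10), G_i = 10^(G_i,dB/10)
  Stage 1: F_1 = 10^(1.21/10) = 1.321, G_1 = 10^(−1.21/10) = 0.7568
  Stage 2: F_2 = 10^(8.69/10) = 7.396, G_2 = 10^(−7.78/10) = 0.1667
  Stage 3: F_3 = 10^(3.51/10) = 2.244, G_3 = 10^(34.7/10) = 2951
  Stage 4: F_4 = 10^(4.28/10) = 2.679, G_4 = 10^(15.4/10) = 34.67
Friis cascade:
  F = 1.321 + (7.396 − 1)/0.7568 + (2.244 − 1)/0.1262 + (2.679 − 1)/372.4 = 19.63
NF = 10 log₁₀(19.63) = 12.93 dB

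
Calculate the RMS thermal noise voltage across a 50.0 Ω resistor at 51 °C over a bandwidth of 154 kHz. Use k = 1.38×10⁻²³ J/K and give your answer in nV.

371 nV

T = 51 °C + 273.15 = 324.15 K
V_n = √(4kTRB)
4kTRB = 4 × 1.38×10⁻²³ × 324.15 × 5.00×10¹ × 1.54×10⁵ = 1.38×10⁻¹³ V²
V_n = √(1.38×10⁻¹³) = 3.71×10⁻⁷ V = 371 nV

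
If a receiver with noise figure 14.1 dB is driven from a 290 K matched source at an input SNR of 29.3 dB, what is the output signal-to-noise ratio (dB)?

15.2 dB

By definition F = SNR_in/SNR_out, so in dB: SNR_out = SNR_in − NF
SNR_out = 29.3 − 14.1 = 15.2 dB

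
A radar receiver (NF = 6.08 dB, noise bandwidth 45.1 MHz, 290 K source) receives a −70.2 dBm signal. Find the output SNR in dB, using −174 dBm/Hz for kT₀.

21.2 dB

Noise floor: N = −174 + 10 log₁₀(B) + NF
10 log₁₀(4.51×10⁷) = 76.54 dB
N = −174 + 76.54 + 6.08 = −91.38 dBm
SNR = P_sig − N = −70.2 − (−91.38) = 21.18 dB → 21.2 dB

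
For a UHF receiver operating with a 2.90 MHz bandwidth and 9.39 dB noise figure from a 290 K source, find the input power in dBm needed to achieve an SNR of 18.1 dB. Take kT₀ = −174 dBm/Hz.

−81.9 dBm

Sensitivity = −174 + 10 log₁₀(B) + NF + SNR_min
= −174 + 64.62 + 9.39 + 18.1
= −81.89 dBm → −81.9 dBm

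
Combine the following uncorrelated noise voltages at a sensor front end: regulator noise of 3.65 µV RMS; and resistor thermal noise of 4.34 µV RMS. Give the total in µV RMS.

Uncorrelated sources add in power (mean-square): V_tot = √(ΣV_i²)
V_tot = √[(3.65×10⁻⁶)² + (4.34×10⁻⁶)²] = 5.67×10⁻⁶ V = 5.67 µV

5.67 µV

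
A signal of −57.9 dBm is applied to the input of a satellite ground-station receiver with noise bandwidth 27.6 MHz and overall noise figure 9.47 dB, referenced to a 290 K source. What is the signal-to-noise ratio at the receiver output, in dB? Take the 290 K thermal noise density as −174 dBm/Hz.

Noise floor: N = −174 + 10 log₁₀(B) + NF
10 log₁₀(2.76×10⁷) = 74.41 dB
N = −174 + 74.41 + 9.47 = −90.12 dBm
SNR = P_sig − N = −57.9 − (−90.12) = 32.22 dB → 32.2 dB

32.2 dB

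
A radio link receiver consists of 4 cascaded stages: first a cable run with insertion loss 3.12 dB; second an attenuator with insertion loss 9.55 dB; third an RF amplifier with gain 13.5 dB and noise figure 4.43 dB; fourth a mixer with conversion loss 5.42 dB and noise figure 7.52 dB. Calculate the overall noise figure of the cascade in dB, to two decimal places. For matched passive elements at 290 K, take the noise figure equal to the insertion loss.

17.41 dB

Convert to linear (a loss of L dB is a gain of −L dB): F_i = 10^(NF_i/10), G_i = 10^(G_i,dB/10)
  Stage 1: F_1 = 10^(3.12/10) = 2.051, G_1 = 10^(−3.12/10) = 0.4875
  Stage 2: F_2 = 10^(9.55/10) = 9.016, G_2 = 10^(−9.55/10) = 0.1109
  Stage 3: F_3 = 10^(4.43/10) = 2.773, G_3 = 10^(13.5/10) = 22.39
  Stage 4: F_4 = 10^(7.52/10) = 5.649, G_4 = 10^(−5.42/10) = 0.2871
Friis cascade:
  F = 2.051 + (9.016 − 1)/0.4875 + (2.773 − 1)/0.05408 + (5.649 − 1)/1.211 = 55.13
NF = 10 log₁₀(55.13) = 17.41 dB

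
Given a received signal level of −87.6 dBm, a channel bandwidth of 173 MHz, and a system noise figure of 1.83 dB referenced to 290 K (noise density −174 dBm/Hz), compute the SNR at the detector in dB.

Noise floor: N = −174 + 10 log₁₀(B) + NF
10 log₁₀(1.73×10⁸) = 82.38 dB
N = −174 + 82.38 + 1.83 = −89.79 dBm
SNR = P_sig − N = −87.6 − (−89.79) = 2.19 dB → 2.2 dB

2.2 dB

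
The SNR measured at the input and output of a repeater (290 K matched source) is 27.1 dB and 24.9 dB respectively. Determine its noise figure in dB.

NF (dB) = SNR_in(dB) − SNR_out(dB) when the source is at T₀
NF = 27.1 − 24.9 = 2.2 dB

2.2 dB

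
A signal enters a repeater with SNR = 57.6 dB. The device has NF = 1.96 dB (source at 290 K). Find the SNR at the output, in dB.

By definition F = SNR_in/SNR_out, so in dB: SNR_out = SNR_in − NF
SNR_out = 57.6 − 1.96 = 55.64 dB

55.64 dB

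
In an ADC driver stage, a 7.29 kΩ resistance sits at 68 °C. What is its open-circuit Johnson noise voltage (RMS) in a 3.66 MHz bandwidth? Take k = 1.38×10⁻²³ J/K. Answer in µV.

22.4 µV

T = 68 °C + 273.15 = 341.15 K
V_n = √(4kTRB)
4kTRB = 4 × 1.38×10⁻²³ × 341.15 × 7.29×10³ × 3.66×10⁶ = 5.02×10⁻¹⁰ V²
V_n = √(5.02×10⁻¹⁰) = 2.24×10⁻⁵ V = 22.4 µV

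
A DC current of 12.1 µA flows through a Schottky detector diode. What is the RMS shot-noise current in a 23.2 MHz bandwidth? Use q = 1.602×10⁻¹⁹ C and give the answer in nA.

I_n = √(2qI·B)
2qI·B = 2 × 1.602×10⁻¹⁹ × 1.21×10⁻⁵ × 2.32×10⁷ = 8.99×10⁻¹⁷ A²
I_n = √(8.99×10⁻¹⁷) = 9.48×10⁻⁹ A = 9.48 nA

9.48 nA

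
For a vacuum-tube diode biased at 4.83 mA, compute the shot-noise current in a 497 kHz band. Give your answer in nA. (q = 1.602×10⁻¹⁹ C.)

I_n = √(2qI·B)
2qI·B = 2 × 1.602×10⁻¹⁹ × 4.83×10⁻³ × 4.97×10⁵ = 7.69×10⁻¹⁶ A²
I_n = √(7.69×10⁻¹⁶) = 2.77×10⁻⁸ A = 27.7 nA

27.7 nA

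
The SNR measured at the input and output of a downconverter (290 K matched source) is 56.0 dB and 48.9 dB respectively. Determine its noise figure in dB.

7.1 dB

NF (dB) = SNR_in(dB) − SNR_out(dB) when the source is at T₀
NF = 56.0 − 48.9 = 7.1 dB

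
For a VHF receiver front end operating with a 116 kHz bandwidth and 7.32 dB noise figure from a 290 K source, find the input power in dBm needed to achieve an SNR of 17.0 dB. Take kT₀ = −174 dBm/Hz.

Sensitivity = −174 + 10 log₁₀(B) + NF + SNR_min
= −174 + 50.64 + 7.32 + 17.0
= −99.04 dBm → −99.0 dBm

−99.0 dBm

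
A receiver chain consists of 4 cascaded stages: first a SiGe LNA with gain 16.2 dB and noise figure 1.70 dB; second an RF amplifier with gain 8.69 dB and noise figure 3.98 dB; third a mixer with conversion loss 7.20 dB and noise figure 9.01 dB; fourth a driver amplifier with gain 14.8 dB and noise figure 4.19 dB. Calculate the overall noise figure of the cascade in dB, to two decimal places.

1.95 dB

Convert to linear (a loss of L dB is a gain of −L dB): F_i = 10^(NF_i/10), G_i = 10^(G_i,dB/10)
  Stage 1: F_1 = 10^(1.70/10) = 1.479, G_1 = 10^(16.2/10) = 41.69
  Stage 2: F_2 = 10^(3.98/10) = 2.500, G_2 = 10^(8.69/10) = 7.396
  Stage 3: F_3 = 10^(9.01/10) = 7.962, G_3 = 10^(−7.20/10) = 0.1905
  Stage 4: F_4 = 10^(4.19/10) = 2.624, G_4 = 10^(14.8/10) = 30.20
Friis cascade:
  F = 1.479 + (2.500 − 1)/41.69 + (7.962 − 1)/308.3 + (2.624 − 1)/58.75 = 1.565
NF = 10 log₁₀(1.565) = 1.95 dB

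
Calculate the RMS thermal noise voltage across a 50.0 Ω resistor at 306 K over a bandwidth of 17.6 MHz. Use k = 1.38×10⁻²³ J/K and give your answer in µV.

V_n = √(4kTRB)
4kTRB = 4 × 1.38×10⁻²³ × 306 × 5.00×10¹ × 1.76×10⁷ = 1.49×10⁻¹¹ V²
V_n = √(1.49×10⁻¹¹) = 3.86×10⁻⁶ V = 3.86 µV

3.86 µV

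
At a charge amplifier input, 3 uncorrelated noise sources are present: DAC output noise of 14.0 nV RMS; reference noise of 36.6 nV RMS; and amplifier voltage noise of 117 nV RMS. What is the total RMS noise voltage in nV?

123 nV

Uncorrelated sources add in power (mean-square): V_tot = √(ΣV_i²)
V_tot = √[(1.40×10⁻⁸)² + (3.66×10⁻⁸)² + (1.17×10⁻⁷)²] = 1.23×10⁻⁷ V = 123 nV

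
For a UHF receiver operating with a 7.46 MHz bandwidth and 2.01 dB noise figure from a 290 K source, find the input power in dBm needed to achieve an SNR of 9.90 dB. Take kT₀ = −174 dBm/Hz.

−93.4 dBm

Sensitivity = −174 + 10 log₁₀(B) + NF + SNR_min
= −174 + 68.73 + 2.01 + 9.90
= −93.36 dBm → −93.4 dBm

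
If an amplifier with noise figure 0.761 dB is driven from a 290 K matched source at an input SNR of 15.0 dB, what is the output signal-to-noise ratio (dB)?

14.239 dB

By definition F = SNR_in/SNR_out, so in dB: SNR_out = SNR_in − NF
SNR_out = 15.0 − 0.761 = 14.239 dB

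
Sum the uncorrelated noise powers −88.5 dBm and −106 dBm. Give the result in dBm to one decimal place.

Convert to linear, add, convert back:
P₁ = 1.41×10⁻¹² W, P₂ = 2.51×10⁻¹⁴ W
P_tot = 1.44×10⁻¹² W → 10 log₁₀(P_tot / 10⁻³) = −88.4 dBm

−88.4 dBm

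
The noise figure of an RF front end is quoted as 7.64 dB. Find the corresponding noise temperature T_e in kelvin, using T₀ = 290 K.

F = 10^(7.64/10) = 5.80764
T_e = (F − 1)·T₀ = (5.80764 − 1) × 290 = 1394 K

1394 K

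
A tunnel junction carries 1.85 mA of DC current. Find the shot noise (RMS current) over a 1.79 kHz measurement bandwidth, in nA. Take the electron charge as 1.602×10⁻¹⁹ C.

I_n = √(2qI·B)
2qI·B = 2 × 1.602×10⁻¹⁹ × 1.85×10⁻³ × 1.79×10³ = 1.06×10⁻¹⁸ A²
I_n = √(1.06×10⁻¹⁸) = 1.03×10⁻⁹ A = 1.03 nA

1.03 nA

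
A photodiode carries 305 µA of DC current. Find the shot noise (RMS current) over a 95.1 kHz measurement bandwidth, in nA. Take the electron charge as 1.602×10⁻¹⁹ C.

3.05 nA

I_n = √(2qI·B)
2qI·B = 2 × 1.602×10⁻¹⁹ × 3.05×10⁻⁴ × 9.51×10⁴ = 9.29×10⁻¹⁸ A²
I_n = √(9.29×10⁻¹⁸) = 3.05×10⁻⁹ A = 3.05 nA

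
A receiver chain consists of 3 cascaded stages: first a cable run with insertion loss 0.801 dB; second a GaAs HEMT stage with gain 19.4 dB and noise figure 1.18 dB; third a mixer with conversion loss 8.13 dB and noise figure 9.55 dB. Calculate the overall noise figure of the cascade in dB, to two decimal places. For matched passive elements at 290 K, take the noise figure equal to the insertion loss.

Convert to linear (a loss of L dB is a gain of −L dB): F_i = 10^(NF_i/10), G_i = 10^(G_i,dB/10)
  Stage 1: F_1 = 10^(0.801/10) = 1.203, G_1 = 10^(−0.801/10) = 0.8316
  Stage 2: F_2 = 10^(1.18/10) = 1.312, G_2 = 10^(19.4/10) = 87.10
  Stage 3: F_3 = 10^(9.55/10) = 9.016, G_3 = 10^(−8.13/10) = 0.1538
Friis cascade:
  F = 1.203 + (1.312 − 1)/0.8316 + (9.016 − 1)/72.43 = 1.689
NF = 10 log₁₀(1.689) = 2.28 dB

2.28 dB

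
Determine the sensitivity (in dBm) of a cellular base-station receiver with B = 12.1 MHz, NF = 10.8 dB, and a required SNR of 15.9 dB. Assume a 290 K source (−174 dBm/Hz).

−76.5 dBm

Sensitivity = −174 + 10 log₁₀(B) + NF + SNR_min
= −174 + 70.83 + 10.8 + 15.9
= −76.47 dBm → −76.5 dBm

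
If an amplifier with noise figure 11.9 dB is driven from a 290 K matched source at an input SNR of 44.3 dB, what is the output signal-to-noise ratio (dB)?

By definition F = SNR_in/SNR_out, so in dB: SNR_out = SNR_in − NF
SNR_out = 44.3 − 11.9 = 32.4 dB

32.4 dB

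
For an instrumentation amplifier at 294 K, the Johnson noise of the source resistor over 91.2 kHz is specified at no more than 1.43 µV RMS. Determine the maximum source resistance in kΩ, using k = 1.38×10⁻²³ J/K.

Johnson–Nyquist: V_n = √(4kTRB) ⇒ R = V_n² / (4kTB)
4kTB = 4 × 1.38×10⁻²³ × 294 × 9.12×10⁴ = 1.48×10⁻¹⁵
R = (1.43×10⁻⁶)² / 1.48×10⁻¹⁵ = 1.38×10³ Ω = 1.38 kΩ

1.38 kΩ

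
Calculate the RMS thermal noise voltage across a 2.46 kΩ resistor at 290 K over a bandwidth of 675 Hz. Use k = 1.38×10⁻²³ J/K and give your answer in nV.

V_n = √(4kTRB)
4kTRB = 4 × 1.38×10⁻²³ × 290 × 2.46×10³ × 6.75×10² = 2.66×10⁻¹⁴ V²
V_n = √(2.66×10⁻¹⁴) = 1.63×10⁻⁷ V = 163 nV

163 nV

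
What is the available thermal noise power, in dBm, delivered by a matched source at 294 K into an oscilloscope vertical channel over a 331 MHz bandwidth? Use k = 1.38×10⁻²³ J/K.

P_n = kTB = 1.38×10⁻²³ × 294 × 3.31×10⁸ = 1.34×10⁻¹² W
In dBm: 10 log₁₀(1.34×10⁻¹² / 10⁻³) = −88.7 dBm

−88.7 dBm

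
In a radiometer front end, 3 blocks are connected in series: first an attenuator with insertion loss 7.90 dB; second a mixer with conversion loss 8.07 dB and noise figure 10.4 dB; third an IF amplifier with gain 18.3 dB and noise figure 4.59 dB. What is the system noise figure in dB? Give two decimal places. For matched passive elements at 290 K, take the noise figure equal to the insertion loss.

Convert to linear (a loss of L dB is a gain of −L dB): F_i = 10^(NF_i/10), G_i = 10^(G_i,dB/10)
  Stage 1: F_1 = 10^(7.90/10) = 6.166, G_1 = 10^(−7.90/10) = 0.1622
  Stage 2: F_2 = 10^(10.4/10) = 10.96, G_2 = 10^(−8.07/10) = 0.1560
  Stage 3: F_3 = 10^(4.59/10) = 2.877, G_3 = 10^(18.3/10) = 67.61
Friis cascade:
  F = 6.166 + (10.96 − 1)/0.1622 + (2.877 − 1)/0.02529 = 141.8
NF = 10 log₁₀(141.8) = 21.52 dB

21.52 dB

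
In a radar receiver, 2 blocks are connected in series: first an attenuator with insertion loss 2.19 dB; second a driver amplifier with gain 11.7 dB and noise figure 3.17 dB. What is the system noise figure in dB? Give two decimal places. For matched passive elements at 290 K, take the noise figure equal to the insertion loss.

5.36 dB

Convert to linear (a loss of L dB is a gain of −L dB): F_i = 10^(NF_i/10), G_i = 10^(G_i,dB/10)
  Stage 1: F_1 = 10^(2.19/10) = 1.656, G_1 = 10^(−2.19/10) = 0.6039
  Stage 2: F_2 = 10^(3.17/10) = 2.075, G_2 = 10^(11.7/10) = 14.79
Friis cascade:
  F = 1.656 + (2.075 − 1)/0.6039 = 3.436
NF = 10 log₁₀(3.436) = 5.36 dB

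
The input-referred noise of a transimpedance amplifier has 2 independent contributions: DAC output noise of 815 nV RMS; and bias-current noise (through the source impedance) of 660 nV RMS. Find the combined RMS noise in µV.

Uncorrelated sources add in power (mean-square): V_tot = √(ΣV_i²)
V_tot = √[(8.15×10⁻⁷)² + (6.60×10⁻⁷)²] = 1.05×10⁻⁶ V = 1.05 µV

1.05 µV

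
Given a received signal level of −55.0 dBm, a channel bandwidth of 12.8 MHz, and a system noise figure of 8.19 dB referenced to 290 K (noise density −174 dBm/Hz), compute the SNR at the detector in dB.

Noise floor: N = −174 + 10 log₁₀(B) + NF
10 log₁₀(1.28×10⁷) = 71.07 dB
N = −174 + 71.07 + 8.19 = −94.74 dBm
SNR = P_sig − N = −55.0 − (−94.74) = 39.74 dB → 39.7 dB

39.7 dB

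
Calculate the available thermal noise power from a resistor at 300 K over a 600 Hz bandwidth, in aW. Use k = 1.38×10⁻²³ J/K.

2.48 aW

P_n = kTB = 1.38×10⁻²³ × 300 × 6.00×10² = 2.48×10⁻¹⁸ W = 2.48 aW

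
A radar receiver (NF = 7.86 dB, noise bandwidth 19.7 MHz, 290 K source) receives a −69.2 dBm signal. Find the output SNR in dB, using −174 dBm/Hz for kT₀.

24.0 dB

Noise floor: N = −174 + 10 log₁₀(B) + NF
10 log₁₀(1.97×10⁷) = 72.94 dB
N = −174 + 72.94 + 7.86 = −93.20 dBm
SNR = P_sig − N = −69.2 − (−93.20) = 24.00 dB → 24.0 dB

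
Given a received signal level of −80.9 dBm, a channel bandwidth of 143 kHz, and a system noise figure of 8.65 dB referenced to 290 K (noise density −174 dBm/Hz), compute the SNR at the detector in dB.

32.9 dB

Noise floor: N = −174 + 10 log₁₀(B) + NF
10 log₁₀(1.43×10⁵) = 51.55 dB
N = −174 + 51.55 + 8.65 = −113.80 dBm
SNR = P_sig − N = −80.9 − (−113.80) = 32.90 dB → 32.9 dB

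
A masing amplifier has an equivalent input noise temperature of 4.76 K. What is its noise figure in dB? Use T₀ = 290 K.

F = 1 + T_e/T₀ = 1 + 4.76/290 = 1.01641
NF = 10 log₁₀(1.01641) = 0.071 dB

0.071 dB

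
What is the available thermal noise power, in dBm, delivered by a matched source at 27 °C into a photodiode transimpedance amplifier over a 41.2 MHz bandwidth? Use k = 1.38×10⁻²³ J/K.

T = 27 °C + 273.15 = 300.15 K
P_n = kTB = 1.38×10⁻²³ × 300.15 × 4.12×10⁷ = 1.71×10⁻¹³ W
In dBm: 10 log₁₀(1.71×10⁻¹³ / 10⁻³) = −97.7 dBm

−97.7 dBm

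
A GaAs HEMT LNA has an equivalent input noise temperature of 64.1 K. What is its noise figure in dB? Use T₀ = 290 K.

0.867 dB

F = 1 + T_e/T₀ = 1 + 64.1/290 = 1.22103
NF = 10 log₁₀(1.22103) = 0.867 dB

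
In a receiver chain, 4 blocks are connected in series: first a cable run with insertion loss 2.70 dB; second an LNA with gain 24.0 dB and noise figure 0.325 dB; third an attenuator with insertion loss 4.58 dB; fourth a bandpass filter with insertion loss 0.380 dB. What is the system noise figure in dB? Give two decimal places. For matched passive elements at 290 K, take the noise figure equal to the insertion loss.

Convert to linear (a loss of L dB is a gain of −L dB): F_i = 10^(NF_i/10), G_i = 10^(G_i,dB/10)
  Stage 1: F_1 = 10^(2.70/10) = 1.862, G_1 = 10^(−2.70/10) = 0.5370
  Stage 2: F_2 = 10^(0.325/10) = 1.078, G_2 = 10^(24.0/10) = 251.2
  Stage 3: F_3 = 10^(4.58/10) = 2.871, G_3 = 10^(−4.58/10) = 0.3483
  Stage 4: F_4 = 10^(0.380/10) = 1.091, G_4 = 10^(−0.380/10) = 0.9162
Friis cascade:
  F = 1.862 + (1.078 − 1)/0.5370 + (2.871 − 1)/134.9 + (1.091 − 1)/46.99 = 2.023
NF = 10 log₁₀(2.023) = 3.06 dB

3.06 dB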